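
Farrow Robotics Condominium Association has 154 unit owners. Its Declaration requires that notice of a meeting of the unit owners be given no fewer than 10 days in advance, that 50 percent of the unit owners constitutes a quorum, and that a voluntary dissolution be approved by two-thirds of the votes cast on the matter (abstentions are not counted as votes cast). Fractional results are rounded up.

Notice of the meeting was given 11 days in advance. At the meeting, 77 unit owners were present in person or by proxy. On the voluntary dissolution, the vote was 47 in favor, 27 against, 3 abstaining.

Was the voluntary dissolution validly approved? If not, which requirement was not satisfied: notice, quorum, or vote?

Notice: 11 days given; 10 required. Satisfied.
Quorum: 50% of 154 = 77; 77 present. Satisfied.
Vote: requires two-thirds of the votes cast (77 − 3 abstaining = 74); 2/3 of 74 = 49.33, rounded up to 50, so 50 needed; 47 in favor. Not satisfied.

Invalid — vote requirement not satisfied.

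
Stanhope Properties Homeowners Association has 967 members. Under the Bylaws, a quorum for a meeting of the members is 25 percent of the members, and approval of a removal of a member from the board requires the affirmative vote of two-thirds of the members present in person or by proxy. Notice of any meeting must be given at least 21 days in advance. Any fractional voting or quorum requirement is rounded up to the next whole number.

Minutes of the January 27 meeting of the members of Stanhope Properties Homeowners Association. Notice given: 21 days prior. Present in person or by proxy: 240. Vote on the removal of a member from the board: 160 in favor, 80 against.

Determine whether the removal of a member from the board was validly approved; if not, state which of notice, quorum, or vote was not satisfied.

Notice: 21 days given; 21 required. Satisfied.
Quorum: 25% of 967 = 241.75, rounded up to 242; 240 present. Not satisfied.
Vote: requires two-thirds of those present (240); 2/3 of 240 = 160, so 160 needed; 160 in favor. Satisfied.

Invalid — quorum requirement not satisfied.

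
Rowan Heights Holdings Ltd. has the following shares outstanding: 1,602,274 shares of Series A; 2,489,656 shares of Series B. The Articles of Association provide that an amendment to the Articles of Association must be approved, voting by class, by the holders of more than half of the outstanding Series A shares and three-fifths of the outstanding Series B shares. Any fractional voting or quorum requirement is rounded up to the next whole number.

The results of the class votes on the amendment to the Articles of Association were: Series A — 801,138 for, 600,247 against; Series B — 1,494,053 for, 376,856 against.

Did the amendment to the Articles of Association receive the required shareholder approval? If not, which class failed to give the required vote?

Series A: a majority of 1602274 is 801138; 801,138 required, 801,138 in favor — approved.
Series B: 3/5 of 2489656 = 1493793.60, rounded up to 1493794; 1,493,794 required, 1,494,053 in favor — approved.

Approved — every class gave the required vote.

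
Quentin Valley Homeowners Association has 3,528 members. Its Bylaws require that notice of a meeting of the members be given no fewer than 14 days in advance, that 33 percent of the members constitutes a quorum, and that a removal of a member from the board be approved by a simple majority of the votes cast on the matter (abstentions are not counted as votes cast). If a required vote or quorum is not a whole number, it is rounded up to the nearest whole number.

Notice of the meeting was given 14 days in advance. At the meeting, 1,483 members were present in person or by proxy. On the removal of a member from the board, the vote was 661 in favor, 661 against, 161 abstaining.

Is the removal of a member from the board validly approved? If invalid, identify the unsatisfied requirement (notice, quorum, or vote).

Invalid — vote requirement not satisfied.

Notice: 14 days given; 14 required. Satisfied.
Quorum: 33% of 3,528 = 1,164.24, rounded up to 1,165; 1,483 present. Satisfied.
Vote: requires a majority of the votes cast (1,483 − 161 abstaining = 1,322); a majority of 1322 is 662, so 662 needed; 661 in favor. Not satisfied.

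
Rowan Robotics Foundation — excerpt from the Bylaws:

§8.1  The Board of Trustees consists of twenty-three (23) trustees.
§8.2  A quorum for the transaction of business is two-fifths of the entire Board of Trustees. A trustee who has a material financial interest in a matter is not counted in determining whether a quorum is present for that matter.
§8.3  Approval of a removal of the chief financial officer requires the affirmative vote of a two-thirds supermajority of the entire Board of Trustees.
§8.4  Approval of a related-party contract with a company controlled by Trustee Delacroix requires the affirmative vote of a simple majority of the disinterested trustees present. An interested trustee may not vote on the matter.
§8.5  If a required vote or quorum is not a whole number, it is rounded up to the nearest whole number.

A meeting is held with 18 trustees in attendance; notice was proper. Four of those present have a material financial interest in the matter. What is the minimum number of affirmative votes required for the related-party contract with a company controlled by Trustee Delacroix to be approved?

The related-party contract with a company controlled by Trustee Delacroix requires a majority of the disinterested trustees present (18 − 4 = 14).
A majority of 14 is 8.

8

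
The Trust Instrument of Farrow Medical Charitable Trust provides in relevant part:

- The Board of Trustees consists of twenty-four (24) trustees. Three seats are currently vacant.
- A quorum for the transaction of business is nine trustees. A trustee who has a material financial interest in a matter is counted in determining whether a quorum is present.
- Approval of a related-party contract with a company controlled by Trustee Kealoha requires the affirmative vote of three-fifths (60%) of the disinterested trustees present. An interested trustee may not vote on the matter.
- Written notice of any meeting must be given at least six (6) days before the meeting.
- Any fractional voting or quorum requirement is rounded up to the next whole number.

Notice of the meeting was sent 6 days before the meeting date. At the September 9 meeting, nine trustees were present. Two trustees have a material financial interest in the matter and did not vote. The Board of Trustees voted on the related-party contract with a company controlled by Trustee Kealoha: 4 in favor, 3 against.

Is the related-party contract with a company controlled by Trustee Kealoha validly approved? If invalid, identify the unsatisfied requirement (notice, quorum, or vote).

Notice: 6 days given; 6 required (6 ≥ 6). Satisfied.
Quorum: 9 present (interested trustees count toward quorum); quorum is 9. Satisfied.
Vote: the related-party contract with a company controlled by Trustee Kealoha requires three-fifths of the disinterested trustees present (9 − 2 = 7). 3/5 of 7 = 4.20, rounded up to 5, so 5 affirmative votes are needed; 4 voted in favor. Not satisfied.

Invalid — vote requirement not satisfied.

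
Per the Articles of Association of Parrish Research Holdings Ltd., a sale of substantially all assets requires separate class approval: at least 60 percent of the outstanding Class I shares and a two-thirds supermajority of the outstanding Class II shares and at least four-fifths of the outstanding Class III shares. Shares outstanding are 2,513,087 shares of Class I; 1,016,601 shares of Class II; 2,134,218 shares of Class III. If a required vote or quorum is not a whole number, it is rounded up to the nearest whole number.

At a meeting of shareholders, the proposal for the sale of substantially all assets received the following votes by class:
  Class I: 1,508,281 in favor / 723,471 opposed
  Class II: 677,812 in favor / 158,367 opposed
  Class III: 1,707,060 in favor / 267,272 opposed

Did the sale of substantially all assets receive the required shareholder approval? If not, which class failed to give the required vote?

Not approved — the Class III shares did not give the required vote.

Class I: 3/5 of 2513087 = 1507852.20, rounded up to 1507853; 1,507,853 required, 1,508,281 in favor — approved.
Class II: 2/3 of 1016601 = 677734; 677,734 required, 677,812 in favor — approved.
Class III: 4/5 of 2134218 = 1707374.40, rounded up to 1707375; 1,707,375 required, 1,707,060 in favor — not approved.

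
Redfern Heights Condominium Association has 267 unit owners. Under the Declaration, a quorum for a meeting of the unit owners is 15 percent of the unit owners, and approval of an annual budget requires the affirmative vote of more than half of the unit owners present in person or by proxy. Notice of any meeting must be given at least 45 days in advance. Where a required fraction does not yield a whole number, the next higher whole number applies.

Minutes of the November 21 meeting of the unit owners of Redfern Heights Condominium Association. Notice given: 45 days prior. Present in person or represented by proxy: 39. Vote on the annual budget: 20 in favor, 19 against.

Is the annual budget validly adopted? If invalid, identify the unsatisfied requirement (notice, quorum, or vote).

Notice: 45 days given; 45 required. Satisfied.
Quorum: 15% of 267 = 40.05, rounded up to 41; 39 present. Not satisfied.
Vote: requires a majority of those present (39); a majority of 39 is 20, so 20 needed; 20 in favor. Satisfied.

Invalid — quorum requirement not satisfied.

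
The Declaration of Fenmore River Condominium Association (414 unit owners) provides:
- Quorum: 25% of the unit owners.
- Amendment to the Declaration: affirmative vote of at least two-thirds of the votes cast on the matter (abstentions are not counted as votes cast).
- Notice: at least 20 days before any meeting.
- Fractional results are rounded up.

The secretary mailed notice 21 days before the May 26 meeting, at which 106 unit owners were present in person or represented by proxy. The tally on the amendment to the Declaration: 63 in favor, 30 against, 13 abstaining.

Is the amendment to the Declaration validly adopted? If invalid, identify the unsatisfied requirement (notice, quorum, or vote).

Notice: 21 days given; 20 required. Satisfied.
Quorum: 25% of 414 = 103.50, rounded up to 104; 106 present. Satisfied.
Vote: requires two-thirds of the votes cast (106 − 13 abstaining = 93); 2/3 of 93 = 62, so 62 needed; 63 in favor. Satisfied.

Valid — all requirements satisfied.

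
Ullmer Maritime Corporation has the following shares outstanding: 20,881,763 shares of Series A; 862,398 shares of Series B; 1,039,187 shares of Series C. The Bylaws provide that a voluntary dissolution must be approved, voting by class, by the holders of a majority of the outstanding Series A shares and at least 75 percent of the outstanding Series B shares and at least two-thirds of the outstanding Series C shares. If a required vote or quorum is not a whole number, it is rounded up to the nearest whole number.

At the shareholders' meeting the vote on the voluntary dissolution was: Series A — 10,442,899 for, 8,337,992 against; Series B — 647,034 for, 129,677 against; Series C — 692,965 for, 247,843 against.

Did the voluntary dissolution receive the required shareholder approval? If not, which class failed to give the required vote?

Series A: a majority of 20881763 is 10440882; 10,440,882 required, 10,442,899 in favor — approved.
Series B: 3/4 of 862398 = 646798.50, rounded up to 646799; 646,799 required, 647,034 in favor — approved.
Series C: 2/3 of 1039187 = 692791.33, rounded up to 692792; 692,792 required, 692,965 in favor — approved.

Approved — every class gave the required vote.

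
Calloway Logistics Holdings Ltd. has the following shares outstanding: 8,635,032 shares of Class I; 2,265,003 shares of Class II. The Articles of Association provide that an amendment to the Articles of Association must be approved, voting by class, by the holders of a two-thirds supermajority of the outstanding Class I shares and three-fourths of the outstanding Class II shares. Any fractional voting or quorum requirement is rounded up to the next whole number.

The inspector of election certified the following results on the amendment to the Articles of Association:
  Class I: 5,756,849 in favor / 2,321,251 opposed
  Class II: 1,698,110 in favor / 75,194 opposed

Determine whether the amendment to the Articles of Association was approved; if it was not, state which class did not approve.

Not approved — the Class II shares did not give the required vote.

Class I: 2/3 of 8635032 = 5756688; 5,756,688 required, 5,756,849 in favor — approved.
Class II: 3/4 of 2265003 = 1698752.25, rounded up to 1698753; 1,698,753 required, 1,698,110 in favor — not approved.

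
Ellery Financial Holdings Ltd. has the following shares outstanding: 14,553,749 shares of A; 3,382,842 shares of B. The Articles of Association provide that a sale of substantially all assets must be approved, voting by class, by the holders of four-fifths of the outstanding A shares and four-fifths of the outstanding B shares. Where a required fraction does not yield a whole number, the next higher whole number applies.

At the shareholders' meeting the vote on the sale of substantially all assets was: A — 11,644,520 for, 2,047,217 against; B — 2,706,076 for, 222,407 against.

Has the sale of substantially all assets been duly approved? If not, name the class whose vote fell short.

A: 4/5 of 14553749 = 11642999.20, rounded up to 11643000; 11,643,000 required, 11,644,520 in favor — approved.
B: 4/5 of 3382842 = 2706273.60, rounded up to 2706274; 2,706,274 required, 2,706,076 in favor — not approved.

Not approved — the B shares did not give the required vote.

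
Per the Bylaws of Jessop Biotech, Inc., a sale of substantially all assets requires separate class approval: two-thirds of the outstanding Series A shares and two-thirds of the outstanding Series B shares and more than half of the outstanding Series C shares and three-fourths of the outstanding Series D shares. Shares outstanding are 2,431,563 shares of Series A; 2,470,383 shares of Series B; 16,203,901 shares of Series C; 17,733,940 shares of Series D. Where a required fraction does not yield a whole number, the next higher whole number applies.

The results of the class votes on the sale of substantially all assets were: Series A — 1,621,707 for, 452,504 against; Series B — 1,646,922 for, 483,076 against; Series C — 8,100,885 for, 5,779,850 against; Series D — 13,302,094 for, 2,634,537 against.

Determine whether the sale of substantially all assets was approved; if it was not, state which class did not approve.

Not approved — the Series C shares did not give the required vote.

Series A: 2/3 of 2431563 = 1621042; 1,621,042 required, 1,621,707 in favor — approved.
Series B: 2/3 of 2470383 = 1646922; 1,646,922 required, 1,646,922 in favor — approved.
Series C: a majority of 16203901 is 8101951; 8,101,951 required, 8,100,885 in favor — not approved.
Series D: 3/4 of 17733940 = 13300455; 13,300,455 required, 13,302,094 in favor — approved.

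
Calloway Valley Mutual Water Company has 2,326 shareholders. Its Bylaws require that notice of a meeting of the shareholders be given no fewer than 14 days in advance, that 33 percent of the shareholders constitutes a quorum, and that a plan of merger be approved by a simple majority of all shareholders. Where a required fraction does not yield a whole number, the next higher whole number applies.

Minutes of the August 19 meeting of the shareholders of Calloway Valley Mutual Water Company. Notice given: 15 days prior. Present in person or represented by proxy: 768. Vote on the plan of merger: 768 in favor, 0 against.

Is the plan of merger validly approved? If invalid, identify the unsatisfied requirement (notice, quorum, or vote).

Invalid — vote requirement not satisfied.

Notice: 15 days given; 14 required. Satisfied.
Quorum: 33% of 2,326 = 767.58, rounded up to 768; 768 present. Satisfied.
Vote: requires a majority of all shareholders (2,326); a majority of 2326 is 1164, so 1,164 needed; 768 in favor. Not satisfied.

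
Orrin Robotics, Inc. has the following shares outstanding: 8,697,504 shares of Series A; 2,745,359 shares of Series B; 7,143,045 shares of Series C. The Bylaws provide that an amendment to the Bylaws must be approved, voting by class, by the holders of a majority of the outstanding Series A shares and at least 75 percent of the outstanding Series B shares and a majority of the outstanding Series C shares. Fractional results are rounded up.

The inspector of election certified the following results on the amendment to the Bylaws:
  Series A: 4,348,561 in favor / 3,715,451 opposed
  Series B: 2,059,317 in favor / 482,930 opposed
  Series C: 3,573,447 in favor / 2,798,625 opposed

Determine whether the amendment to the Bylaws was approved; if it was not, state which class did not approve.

Series A: a majority of 8697504 is 4348753; 4,348,753 required, 4,348,561 in favor — not approved.
Series B: 3/4 of 2745359 = 2059019.25, rounded up to 2059020; 2,059,020 required, 2,059,317 in favor — approved.
Series C: a majority of 7143045 is 3571523; 3,571,523 required, 3,573,447 in favor — approved.

Not approved — the Series A shares did not give the required vote.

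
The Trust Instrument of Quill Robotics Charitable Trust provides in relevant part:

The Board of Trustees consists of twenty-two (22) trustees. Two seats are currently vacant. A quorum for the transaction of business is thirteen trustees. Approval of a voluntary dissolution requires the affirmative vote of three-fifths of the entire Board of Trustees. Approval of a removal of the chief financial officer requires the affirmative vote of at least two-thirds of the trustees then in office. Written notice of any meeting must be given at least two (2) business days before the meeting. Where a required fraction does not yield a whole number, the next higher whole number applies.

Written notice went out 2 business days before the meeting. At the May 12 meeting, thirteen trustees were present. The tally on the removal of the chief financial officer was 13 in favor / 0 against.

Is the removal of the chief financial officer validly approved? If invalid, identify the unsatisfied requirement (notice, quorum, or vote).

Invalid — vote requirement not satisfied.

Notice: 2 business days given; 2 required (2 ≥ 2). Satisfied.
Quorum: 13 present; quorum is 13. Satisfied.
Vote: the removal of the chief financial officer requires two-thirds of the trustees then in office (20). 2/3 of 20 = 13.33, rounded up to 14, so 14 affirmative votes are needed; 13 voted in favor. Not satisfied.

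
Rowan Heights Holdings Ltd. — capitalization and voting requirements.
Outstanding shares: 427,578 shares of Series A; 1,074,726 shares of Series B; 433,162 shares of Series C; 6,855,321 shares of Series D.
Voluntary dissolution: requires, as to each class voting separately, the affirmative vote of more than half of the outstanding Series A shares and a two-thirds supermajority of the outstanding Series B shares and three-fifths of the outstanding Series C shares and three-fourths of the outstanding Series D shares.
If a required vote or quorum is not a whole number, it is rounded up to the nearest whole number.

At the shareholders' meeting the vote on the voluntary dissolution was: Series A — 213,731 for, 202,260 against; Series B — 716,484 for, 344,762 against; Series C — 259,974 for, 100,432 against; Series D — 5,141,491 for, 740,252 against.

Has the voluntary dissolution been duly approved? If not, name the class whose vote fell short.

Not approved — the Series A shares did not give the required vote.

Series A: a majority of 427578 is 213790; 213,790 required, 213,731 in favor — not approved.
Series B: 2/3 of 1074726 = 716484; 716,484 required, 716,484 in favor — approved.
Series C: 3/5 of 433162 = 259897.20, rounded up to 259898; 259,898 required, 259,974 in favor — approved.
Series D: 3/4 of 6855321 = 5141490.75, rounded up to 5141491; 5,141,491 required, 5,141,491 in favor — approved.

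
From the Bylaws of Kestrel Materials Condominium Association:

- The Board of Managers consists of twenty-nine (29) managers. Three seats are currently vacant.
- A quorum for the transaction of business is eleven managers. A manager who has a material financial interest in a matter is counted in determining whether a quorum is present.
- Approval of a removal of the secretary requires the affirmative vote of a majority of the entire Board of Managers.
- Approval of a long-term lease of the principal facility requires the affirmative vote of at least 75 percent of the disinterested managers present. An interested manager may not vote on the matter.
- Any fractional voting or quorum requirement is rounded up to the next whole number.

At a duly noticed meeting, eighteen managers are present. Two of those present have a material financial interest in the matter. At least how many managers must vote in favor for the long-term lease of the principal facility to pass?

12

The long-term lease of the principal facility requires three-fourths of the disinterested managers present (18 − 2 = 16).
3/4 of 16 = 12.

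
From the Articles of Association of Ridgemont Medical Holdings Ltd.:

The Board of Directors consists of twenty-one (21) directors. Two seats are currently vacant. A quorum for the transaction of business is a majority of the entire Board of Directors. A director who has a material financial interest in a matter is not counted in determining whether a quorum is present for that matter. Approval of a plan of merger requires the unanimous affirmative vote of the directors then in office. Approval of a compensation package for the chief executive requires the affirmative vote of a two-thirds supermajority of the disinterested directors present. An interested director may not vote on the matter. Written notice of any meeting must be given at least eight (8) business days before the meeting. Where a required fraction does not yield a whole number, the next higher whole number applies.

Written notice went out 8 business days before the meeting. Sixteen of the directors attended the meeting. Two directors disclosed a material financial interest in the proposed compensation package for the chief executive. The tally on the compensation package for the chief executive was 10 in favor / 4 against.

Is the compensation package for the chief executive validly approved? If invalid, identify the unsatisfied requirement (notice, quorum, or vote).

Valid — all requirements satisfied.

Notice: 8 business days given; 8 required (8 ≥ 8). Satisfied.
Quorum: 16 present, but the 2 interested directors do not count, leaving 14. Quorum is 11. Satisfied.
Vote: the compensation package for the chief executive requires two-thirds of the disinterested directors present (16 − 2 = 14). 2/3 of 14 = 9.33, rounded up to 10, so 10 affirmative votes are needed; 10 voted in favor. Satisfied.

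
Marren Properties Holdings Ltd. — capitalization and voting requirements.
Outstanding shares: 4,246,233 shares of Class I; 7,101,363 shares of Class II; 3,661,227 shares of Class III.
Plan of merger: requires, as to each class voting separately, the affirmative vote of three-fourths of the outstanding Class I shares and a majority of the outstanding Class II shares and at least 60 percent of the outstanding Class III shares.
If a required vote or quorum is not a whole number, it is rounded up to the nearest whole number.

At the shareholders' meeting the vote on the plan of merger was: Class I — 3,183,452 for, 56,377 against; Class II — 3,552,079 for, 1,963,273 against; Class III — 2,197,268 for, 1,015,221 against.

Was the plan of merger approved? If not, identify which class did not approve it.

Class I: 3/4 of 4246233 = 3184674.75, rounded up to 3184675; 3,184,675 required, 3,183,452 in favor — not approved.
Class II: a majority of 7101363 is 3550682; 3,550,682 required, 3,552,079 in favor — approved.
Class III: 3/5 of 3661227 = 2196736.20, rounded up to 2196737; 2,196,737 required, 2,197,268 in favor — approved.

Not approved — the Class I shares did not give the required vote.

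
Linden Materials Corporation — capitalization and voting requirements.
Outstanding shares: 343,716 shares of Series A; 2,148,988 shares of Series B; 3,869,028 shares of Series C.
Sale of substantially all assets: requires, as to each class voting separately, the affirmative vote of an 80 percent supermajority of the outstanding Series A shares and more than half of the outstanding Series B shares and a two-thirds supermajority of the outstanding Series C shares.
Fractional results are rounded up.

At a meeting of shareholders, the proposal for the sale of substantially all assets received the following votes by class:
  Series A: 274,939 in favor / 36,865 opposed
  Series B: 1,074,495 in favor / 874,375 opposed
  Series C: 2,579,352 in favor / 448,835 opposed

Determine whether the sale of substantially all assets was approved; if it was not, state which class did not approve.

Series A: 4/5 of 343716 = 274972.80, rounded up to 274973; 274,973 required, 274,939 in favor — not approved.
Series B: a majority of 2148988 is 1074495; 1,074,495 required, 1,074,495 in favor — approved.
Series C: 2/3 of 3869028 = 2579352; 2,579,352 required, 2,579,352 in favor — approved.

Not approved — the Series A shares did not give the required vote.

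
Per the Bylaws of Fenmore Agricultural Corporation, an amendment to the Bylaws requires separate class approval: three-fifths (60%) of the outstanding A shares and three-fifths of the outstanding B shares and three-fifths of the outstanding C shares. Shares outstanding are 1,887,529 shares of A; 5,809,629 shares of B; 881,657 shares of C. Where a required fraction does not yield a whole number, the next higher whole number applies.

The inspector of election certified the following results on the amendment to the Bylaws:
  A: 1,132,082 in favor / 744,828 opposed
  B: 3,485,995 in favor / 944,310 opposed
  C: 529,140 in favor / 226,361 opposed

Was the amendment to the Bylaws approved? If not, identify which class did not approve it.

A: 3/5 of 1887529 = 1132517.40, rounded up to 1132518; 1,132,518 required, 1,132,082 in favor — not approved.
B: 3/5 of 5809629 = 3485777.40, rounded up to 3485778; 3,485,778 required, 3,485,995 in favor — approved.
C: 3/5 of 881657 = 528994.20, rounded up to 528995; 528,995 required, 529,140 in favor — approved.

Not approved — the A shares did not give the required vote.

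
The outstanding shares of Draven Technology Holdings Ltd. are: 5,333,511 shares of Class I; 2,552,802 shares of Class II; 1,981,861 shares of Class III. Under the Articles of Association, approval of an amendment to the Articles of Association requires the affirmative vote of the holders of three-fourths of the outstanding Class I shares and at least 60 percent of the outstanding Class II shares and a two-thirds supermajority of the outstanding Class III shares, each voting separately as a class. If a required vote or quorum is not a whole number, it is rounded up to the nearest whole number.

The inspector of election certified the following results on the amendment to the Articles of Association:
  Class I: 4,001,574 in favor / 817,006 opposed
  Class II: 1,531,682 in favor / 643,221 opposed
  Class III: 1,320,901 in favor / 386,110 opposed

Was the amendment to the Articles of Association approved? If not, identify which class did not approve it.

Not approved — the Class III shares did not give the required vote.

Class I: 3/4 of 5333511 = 4000133.25, rounded up to 4000134; 4,000,134 required, 4,001,574 in favor — approved.
Class II: 3/5 of 2552802 = 1531681.20, rounded up to 1531682; 1,531,682 required, 1,531,682 in favor — approved.
Class III: 2/3 of 1981861 = 1321240.67, rounded up to 1321241; 1,321,241 required, 1,320,901 in favor — not approved.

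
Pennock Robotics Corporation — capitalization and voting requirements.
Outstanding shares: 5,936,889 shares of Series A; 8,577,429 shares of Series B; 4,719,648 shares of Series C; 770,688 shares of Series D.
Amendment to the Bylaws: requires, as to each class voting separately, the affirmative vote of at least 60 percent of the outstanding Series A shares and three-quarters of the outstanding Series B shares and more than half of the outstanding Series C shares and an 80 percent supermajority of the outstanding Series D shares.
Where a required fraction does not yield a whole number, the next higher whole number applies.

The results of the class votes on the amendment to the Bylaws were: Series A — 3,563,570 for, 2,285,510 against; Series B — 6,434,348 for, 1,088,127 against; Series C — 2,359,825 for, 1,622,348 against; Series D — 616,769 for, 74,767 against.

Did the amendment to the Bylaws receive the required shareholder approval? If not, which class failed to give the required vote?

Approved — every class gave the required vote.

Series A: 3/5 of 5936889 = 3562133.40, rounded up to 3562134; 3,562,134 required, 3,563,570 in favor — approved.
Series B: 3/4 of 8577429 = 6433071.75, rounded up to 6433072; 6,433,072 required, 6,434,348 in favor — approved.
Series C: a majority of 4719648 is 2359825; 2,359,825 required, 2,359,825 in favor — approved.
Series D: 4/5 of 770688 = 616550.40, rounded up to 616551; 616,551 required, 616,769 in favor — approved.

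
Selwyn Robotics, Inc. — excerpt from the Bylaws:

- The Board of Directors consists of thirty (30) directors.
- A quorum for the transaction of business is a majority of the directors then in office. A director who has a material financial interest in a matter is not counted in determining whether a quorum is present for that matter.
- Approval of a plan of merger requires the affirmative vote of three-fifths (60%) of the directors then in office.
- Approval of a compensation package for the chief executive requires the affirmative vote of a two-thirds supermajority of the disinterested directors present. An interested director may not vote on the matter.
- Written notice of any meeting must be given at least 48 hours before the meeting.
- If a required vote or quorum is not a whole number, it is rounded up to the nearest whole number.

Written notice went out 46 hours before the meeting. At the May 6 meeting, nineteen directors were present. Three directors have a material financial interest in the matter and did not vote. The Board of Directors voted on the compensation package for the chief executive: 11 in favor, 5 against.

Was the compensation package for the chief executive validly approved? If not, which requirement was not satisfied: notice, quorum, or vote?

Notice: 46 hours given; 48 required (46 < 48). Not satisfied.
Quorum: 19 present, but the 3 interested directors do not count, leaving 16. Quorum is 16. Satisfied.
Vote: the compensation package for the chief executive requires two-thirds of the disinterested directors present (19 − 3 = 16). 2/3 of 16 = 10.67, rounded up to 11, so 11 affirmative votes are needed; 11 voted in favor. Satisfied.

Invalid — notice requirement not satisfied.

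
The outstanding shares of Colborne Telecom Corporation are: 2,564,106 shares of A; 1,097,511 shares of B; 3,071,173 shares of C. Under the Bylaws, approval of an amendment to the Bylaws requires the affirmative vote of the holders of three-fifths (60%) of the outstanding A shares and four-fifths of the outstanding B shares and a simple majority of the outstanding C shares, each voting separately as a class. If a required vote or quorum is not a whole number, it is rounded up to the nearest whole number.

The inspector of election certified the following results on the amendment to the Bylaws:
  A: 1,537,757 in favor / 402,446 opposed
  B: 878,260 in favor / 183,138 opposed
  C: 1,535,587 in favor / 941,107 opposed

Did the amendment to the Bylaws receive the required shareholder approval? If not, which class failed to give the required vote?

Not approved — the A shares did not give the required vote.

A: 3/5 of 2564106 = 1538463.60, rounded up to 1538464; 1,538,464 required, 1,537,757 in favor — not approved.
B: 4/5 of 1097511 = 878008.80, rounded up to 878009; 878,009 required, 878,260 in favor — approved.
C: a majority of 3071173 is 1535587; 1,535,587 required, 1,535,587 in favor — approved.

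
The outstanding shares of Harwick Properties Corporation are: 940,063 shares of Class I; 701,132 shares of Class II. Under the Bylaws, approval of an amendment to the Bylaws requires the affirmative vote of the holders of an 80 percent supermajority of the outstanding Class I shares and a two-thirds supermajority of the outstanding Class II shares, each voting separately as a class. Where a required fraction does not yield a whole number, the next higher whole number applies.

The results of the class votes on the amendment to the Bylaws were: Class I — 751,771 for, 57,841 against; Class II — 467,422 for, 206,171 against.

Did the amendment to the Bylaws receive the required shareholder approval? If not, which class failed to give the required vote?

Class I: 4/5 of 940063 = 752050.40, rounded up to 752051; 752,051 required, 751,771 in favor — not approved.
Class II: 2/3 of 701132 = 467421.33, rounded up to 467422; 467,422 required, 467,422 in favor — approved.

Not approved — the Class I shares did not give the required vote.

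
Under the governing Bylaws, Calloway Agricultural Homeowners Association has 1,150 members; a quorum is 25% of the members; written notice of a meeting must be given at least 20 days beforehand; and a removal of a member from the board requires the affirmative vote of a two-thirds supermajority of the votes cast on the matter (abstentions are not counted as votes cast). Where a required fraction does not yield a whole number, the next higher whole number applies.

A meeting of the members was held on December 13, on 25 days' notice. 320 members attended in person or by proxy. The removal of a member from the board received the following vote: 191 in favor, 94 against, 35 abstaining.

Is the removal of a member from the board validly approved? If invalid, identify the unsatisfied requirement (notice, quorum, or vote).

Valid — all requirements satisfied.

Notice: 25 days given; 20 required. Satisfied.
Quorum: 25% of 1,150 = 287.50, rounded up to 288; 320 present. Satisfied.
Vote: requires two-thirds of the votes cast (320 − 35 abstaining = 285); 2/3 of 285 = 190, so 190 needed; 191 in favor. Satisfied.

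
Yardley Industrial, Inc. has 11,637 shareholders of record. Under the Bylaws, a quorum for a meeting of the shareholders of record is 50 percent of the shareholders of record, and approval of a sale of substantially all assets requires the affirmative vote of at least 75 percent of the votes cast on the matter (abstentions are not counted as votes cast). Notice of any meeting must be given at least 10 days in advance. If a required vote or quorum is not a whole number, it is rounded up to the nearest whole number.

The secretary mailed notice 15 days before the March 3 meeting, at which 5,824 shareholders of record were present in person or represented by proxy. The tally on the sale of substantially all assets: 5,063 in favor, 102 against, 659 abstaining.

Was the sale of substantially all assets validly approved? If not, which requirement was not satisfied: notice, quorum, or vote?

Notice: 15 days given; 10 required. Satisfied.
Quorum: 50% of 11,637 = 5,818.50, rounded up to 5,819; 5,824 present. Satisfied.
Vote: requires three-fourths of the votes cast (5,824 − 659 abstaining = 5,165); 3/4 of 5165 = 3873.75, rounded up to 3874, so 3,874 needed; 5,063 in favor. Satisfied.

Valid — all requirements satisfied.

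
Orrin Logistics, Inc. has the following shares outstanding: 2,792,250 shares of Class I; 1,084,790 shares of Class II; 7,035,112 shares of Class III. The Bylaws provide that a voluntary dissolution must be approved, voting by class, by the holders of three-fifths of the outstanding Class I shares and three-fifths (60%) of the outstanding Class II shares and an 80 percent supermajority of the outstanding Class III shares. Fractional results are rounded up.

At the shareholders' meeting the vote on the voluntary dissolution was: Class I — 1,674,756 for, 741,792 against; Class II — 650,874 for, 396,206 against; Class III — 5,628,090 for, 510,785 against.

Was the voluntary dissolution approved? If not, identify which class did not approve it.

Not approved — the Class I shares did not give the required vote.

Class I: 3/5 of 2792250 = 1675350; 1,675,350 required, 1,674,756 in favor — not approved.
Class II: 3/5 of 1084790 = 650874; 650,874 required, 650,874 in favor — approved.
Class III: 4/5 of 7035112 = 5628089.60, rounded up to 5628090; 5,628,090 required, 5,628,090 in favor — approved.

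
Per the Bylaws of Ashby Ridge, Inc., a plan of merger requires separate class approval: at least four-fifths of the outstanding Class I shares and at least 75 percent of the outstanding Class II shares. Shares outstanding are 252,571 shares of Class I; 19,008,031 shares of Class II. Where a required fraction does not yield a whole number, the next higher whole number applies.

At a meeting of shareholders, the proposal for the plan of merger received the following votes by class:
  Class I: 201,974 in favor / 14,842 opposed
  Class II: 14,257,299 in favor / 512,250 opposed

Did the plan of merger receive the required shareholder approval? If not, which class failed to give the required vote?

Not approved — the Class I shares did not give the required vote.

Class I: 4/5 of 252571 = 202056.80, rounded up to 202057; 202,057 required, 201,974 in favor — not approved.
Class II: 3/4 of 19008031 = 14256023.25, rounded up to 14256024; 14,256,024 required, 14,257,299 in favor — approved.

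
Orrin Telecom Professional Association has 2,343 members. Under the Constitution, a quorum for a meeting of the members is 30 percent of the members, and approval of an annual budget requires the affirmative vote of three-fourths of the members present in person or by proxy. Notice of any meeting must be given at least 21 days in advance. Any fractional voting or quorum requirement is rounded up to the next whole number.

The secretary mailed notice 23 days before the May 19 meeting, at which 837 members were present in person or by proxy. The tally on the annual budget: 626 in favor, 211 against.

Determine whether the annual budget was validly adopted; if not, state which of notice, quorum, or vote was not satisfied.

Notice: 23 days given; 21 required. Satisfied.
Quorum: 30% of 2,343 = 702.90, rounded up to 703; 837 present. Satisfied.
Vote: requires three-fourths of those present (837); 3/4 of 837 = 627.75, rounded up to 628, so 628 needed; 626 in favor. Not satisfied.

Invalid — vote requirement not satisfied.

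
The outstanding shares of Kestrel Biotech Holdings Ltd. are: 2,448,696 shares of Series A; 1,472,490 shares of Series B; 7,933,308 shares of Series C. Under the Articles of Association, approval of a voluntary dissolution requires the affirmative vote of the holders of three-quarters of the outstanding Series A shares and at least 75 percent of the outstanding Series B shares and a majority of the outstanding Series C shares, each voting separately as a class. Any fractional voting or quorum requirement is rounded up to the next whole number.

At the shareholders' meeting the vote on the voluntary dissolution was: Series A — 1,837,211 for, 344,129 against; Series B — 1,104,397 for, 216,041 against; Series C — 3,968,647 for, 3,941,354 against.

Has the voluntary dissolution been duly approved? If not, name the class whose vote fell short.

Series A: 3/4 of 2448696 = 1836522; 1,836,522 required, 1,837,211 in favor — approved.
Series B: 3/4 of 1472490 = 1104367.50, rounded up to 1104368; 1,104,368 required, 1,104,397 in favor — approved.
Series C: a majority of 7933308 is 3966655; 3,966,655 required, 3,968,647 in favor — approved.

Approved — every class gave the required vote.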